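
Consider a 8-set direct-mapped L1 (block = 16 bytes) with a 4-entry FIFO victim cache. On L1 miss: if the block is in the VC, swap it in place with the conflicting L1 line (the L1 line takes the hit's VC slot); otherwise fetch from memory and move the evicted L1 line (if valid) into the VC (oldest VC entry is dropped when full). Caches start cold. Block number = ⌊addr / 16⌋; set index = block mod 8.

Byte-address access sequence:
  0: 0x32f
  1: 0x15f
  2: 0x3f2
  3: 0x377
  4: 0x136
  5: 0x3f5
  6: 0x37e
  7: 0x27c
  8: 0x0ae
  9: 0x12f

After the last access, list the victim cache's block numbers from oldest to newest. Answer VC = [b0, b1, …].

#0 0x32f→b50/s2 MISS; vc=[]
#1 0x15f→b21/s5 MISS; vc=[]
#2 0x3f2→b63/s7 MISS; vc=[]
#3 0x377→b55/s7 MISS; vc=[63]
#4 0x136→b19/s3 MISS; vc=[63]
#5 0x3f5→b63/s7 VC-HIT; vc=[55]
#6 0x37e→b55/s7 VC-HIT; vc=[63]
#7 0x27c→b39/s7 MISS; vc=[63,55]
#8 0xae→b10/s2 MISS; vc=[63,55,50]
#9 0x12f→b18/s2 MISS; vc=[63,55,50,10]

VC = [63, 55, 50, 10]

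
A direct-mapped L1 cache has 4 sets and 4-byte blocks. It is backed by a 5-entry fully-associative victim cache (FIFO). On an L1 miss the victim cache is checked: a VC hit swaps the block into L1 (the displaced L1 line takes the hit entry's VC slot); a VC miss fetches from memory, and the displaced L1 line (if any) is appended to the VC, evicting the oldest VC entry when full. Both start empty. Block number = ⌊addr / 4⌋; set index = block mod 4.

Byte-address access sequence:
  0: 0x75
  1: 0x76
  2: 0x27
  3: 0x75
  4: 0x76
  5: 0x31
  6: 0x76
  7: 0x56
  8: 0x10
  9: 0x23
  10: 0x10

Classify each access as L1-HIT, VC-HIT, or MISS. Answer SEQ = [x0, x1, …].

#0 0x75→b29/s1 MISS; vc=[]
#1 0x76→b29/s1 L1-HIT; vc=[]
#2 0x27→b9/s1 MISS; vc=[29]
#3 0x75→b29/s1 VC-HIT; vc=[9]
#4 0x76→b29/s1 L1-HIT; vc=[9]
#5 0x31→b12/s0 MISS; vc=[9]
#6 0x76→b29/s1 L1-HIT; vc=[9]
#7 0x56→b21/s1 MISS; vc=[9,29]
#8 0x10→b4/s0 MISS; vc=[9,29,12]
#9 0x23→b8/s0 MISS; vc=[9,29,12,4]
#10 0x10→b4/s0 VC-HIT; vc=[9,29,12,8]

SEQ = [MISS, L1-HIT, MISS, VC-HIT, L1-HIT, MISS, L1-HIT, MISS, MISS, MISS, VC-HIT]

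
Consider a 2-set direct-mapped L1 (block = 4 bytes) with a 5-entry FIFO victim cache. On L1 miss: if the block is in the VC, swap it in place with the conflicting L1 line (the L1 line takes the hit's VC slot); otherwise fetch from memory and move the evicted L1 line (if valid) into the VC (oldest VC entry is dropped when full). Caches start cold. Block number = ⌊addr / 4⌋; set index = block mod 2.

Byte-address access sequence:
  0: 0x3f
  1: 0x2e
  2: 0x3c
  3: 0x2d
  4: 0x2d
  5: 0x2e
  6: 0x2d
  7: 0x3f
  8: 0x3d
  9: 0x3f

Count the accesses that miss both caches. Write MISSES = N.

0: 0x3f (blk 15, set 1) → MISS  vc=[]
1: 0x2e (blk 11, set 1) → MISS  vc=[15]
2: 0x3c (blk 15, set 1) → VC-HIT  vc=[11]
3: 0x2d (blk 11, set 1) → VC-HIT  vc=[15]
4: 0x2d (blk 11, set 1) → L1-HIT  vc=[15]
5: 0x2e (blk 11, set 1) → L1-HIT  vc=[15]
6: 0x2d (blk 11, set 1) → L1-HIT  vc=[15]
7: 0x3f (blk 15, set 1) → VC-HIT  vc=[11]
8: 0x3d (blk 15, set 1) → L1-HIT  vc=[11]
9: 0x3f (blk 15, set 1) → L1-HIT  vc=[11]

MISSES = 2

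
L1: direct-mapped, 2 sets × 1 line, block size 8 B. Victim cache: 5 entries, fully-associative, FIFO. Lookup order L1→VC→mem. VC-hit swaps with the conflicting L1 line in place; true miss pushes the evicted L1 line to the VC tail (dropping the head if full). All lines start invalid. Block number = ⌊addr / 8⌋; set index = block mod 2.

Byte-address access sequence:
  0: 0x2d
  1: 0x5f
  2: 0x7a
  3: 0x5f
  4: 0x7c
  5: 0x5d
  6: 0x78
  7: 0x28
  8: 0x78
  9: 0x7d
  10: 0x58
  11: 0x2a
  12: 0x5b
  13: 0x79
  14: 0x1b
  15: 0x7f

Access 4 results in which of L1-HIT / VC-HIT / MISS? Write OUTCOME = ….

OUTCOME = VC-HIT

  [0] addr=0x2d blk=5 s=1: MISS | VC []
  [1] addr=0x5f blk=11 s=1: MISS | VC [5]
  [2] addr=0x7a blk=15 s=1: MISS | VC [5, 11]
  [3] addr=0x5f blk=11 s=1: VC-HIT | VC [5, 15]
  [4] addr=0x7c blk=15 s=1: VC-HIT | VC [5, 11]
  [5] addr=0x5d blk=11 s=1: VC-HIT | VC [5, 15]
  [6] addr=0x78 blk=15 s=1: VC-HIT | VC [5, 11]
  [7] addr=0x28 blk=5 s=1: VC-HIT | VC [15, 11]
  [8] addr=0x78 blk=15 s=1: VC-HIT | VC [5, 11]
  [9] addr=0x7d blk=15 s=1: L1-HIT | VC [5, 11]
  [10] addr=0x58 blk=11 s=1: VC-HIT | VC [5, 15]
  [11] addr=0x2a blk=5 s=1: VC-HIT | VC [11, 15]
  [12] addr=0x5b blk=11 s=1: VC-HIT | VC [5, 15]
  [13] addr=0x79 blk=15 s=1: VC-HIT | VC [5, 11]
  [14] addr=0x1b blk=3 s=1: MISS | VC [5, 11, 15]
  [15] addr=0x7f blk=15 s=1: VC-HIT | VC [5, 11, 3]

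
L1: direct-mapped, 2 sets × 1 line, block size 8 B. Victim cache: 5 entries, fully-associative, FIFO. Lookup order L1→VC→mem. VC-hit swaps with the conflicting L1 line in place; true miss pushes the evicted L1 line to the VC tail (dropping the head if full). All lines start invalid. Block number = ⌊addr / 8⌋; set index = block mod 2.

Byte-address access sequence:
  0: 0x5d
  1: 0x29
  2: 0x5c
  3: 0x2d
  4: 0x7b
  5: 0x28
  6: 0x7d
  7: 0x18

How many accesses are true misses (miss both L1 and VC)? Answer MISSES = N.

MISSES = 4

0: 0x5d (blk 11, set 1) → MISS  vc=[]
1: 0x29 (blk 5, set 1) → MISS  vc=[11]
2: 0x5c (blk 11, set 1) → VC-HIT  vc=[5]
3: 0x2d (blk 5, set 1) → VC-HIT  vc=[11]
4: 0x7b (blk 15, set 1) → MISS  vc=[11, 5]
5: 0x28 (blk 5, set 1) → VC-HIT  vc=[11, 15]
6: 0x7d (blk 15, set 1) → VC-HIT  vc=[11, 5]
7: 0x18 (blk 3, set 1) → MISS  vc=[11, 5, 15]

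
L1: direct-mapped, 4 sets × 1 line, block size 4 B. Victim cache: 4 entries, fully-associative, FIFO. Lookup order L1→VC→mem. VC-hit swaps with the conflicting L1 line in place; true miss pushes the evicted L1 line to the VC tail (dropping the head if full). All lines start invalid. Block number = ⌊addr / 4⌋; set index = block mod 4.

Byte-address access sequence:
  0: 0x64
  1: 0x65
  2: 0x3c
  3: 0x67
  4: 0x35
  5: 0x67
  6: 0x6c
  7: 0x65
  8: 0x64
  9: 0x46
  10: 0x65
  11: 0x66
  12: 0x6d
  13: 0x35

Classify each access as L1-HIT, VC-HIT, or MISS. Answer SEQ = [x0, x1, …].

SEQ = [MISS, L1-HIT, MISS, L1-HIT, MISS, VC-HIT, MISS, L1-HIT, L1-HIT, MISS, VC-HIT, L1-HIT, L1-HIT, VC-HIT]

  [0] addr=0x64 blk=25 s=1: MISS | VC []
  [1] addr=0x65 blk=25 s=1: L1-HIT | VC []
  [2] addr=0x3c blk=15 s=3: MISS | VC []
  [3] addr=0x67 blk=25 s=1: L1-HIT | VC []
  [4] addr=0x35 blk=13 s=1: MISS | VC [25]
  [5] addr=0x67 blk=25 s=1: VC-HIT | VC [13]
  [6] addr=0x6c blk=27 s=3: MISS | VC [13, 15]
  [7] addr=0x65 blk=25 s=1: L1-HIT | VC [13, 15]
  [8] addr=0x64 blk=25 s=1: L1-HIT | VC [13, 15]
  [9] addr=0x46 blk=17 s=1: MISS | VC [13, 15, 25]
  [10] addr=0x65 blk=25 s=1: VC-HIT | VC [13, 15, 17]
  [11] addr=0x66 blk=25 s=1: L1-HIT | VC [13, 15, 17]
  [12] addr=0x6d blk=27 s=3: L1-HIT | VC [13, 15, 17]
  [13] addr=0x35 blk=13 s=1: VC-HIT | VC [25, 15, 17]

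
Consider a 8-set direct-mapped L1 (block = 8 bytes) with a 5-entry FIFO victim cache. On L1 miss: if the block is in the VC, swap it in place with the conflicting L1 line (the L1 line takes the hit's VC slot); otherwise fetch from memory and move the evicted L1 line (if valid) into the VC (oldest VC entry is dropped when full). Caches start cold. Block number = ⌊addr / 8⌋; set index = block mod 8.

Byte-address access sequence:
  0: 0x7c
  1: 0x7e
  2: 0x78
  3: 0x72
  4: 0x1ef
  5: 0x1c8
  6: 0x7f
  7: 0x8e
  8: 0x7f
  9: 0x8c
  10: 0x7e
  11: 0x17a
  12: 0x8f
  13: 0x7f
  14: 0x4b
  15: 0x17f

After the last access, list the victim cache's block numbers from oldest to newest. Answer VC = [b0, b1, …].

#0 0x7c→b15/s7 MISS; vc=[]
#1 0x7e→b15/s7 L1-HIT; vc=[]
#2 0x78→b15/s7 L1-HIT; vc=[]
#3 0x72→b14/s6 MISS; vc=[]
#4 0x1ef→b61/s5 MISS; vc=[]
#5 0x1c8→b57/s1 MISS; vc=[]
#6 0x7f→b15/s7 L1-HIT; vc=[]
#7 0x8e→b17/s1 MISS; vc=[57]
#8 0x7f→b15/s7 L1-HIT; vc=[57]
#9 0x8c→b17/s1 L1-HIT; vc=[57]
#10 0x7e→b15/s7 L1-HIT; vc=[57]
#11 0x17a→b47/s7 MISS; vc=[57,15]
#12 0x8f→b17/s1 L1-HIT; vc=[57,15]
#13 0x7f→b15/s7 VC-HIT; vc=[57,47]
#14 0x4b→b9/s1 MISS; vc=[57,47,17]
#15 0x17f→b47/s7 VC-HIT; vc=[57,15,17]

VC = [57, 15, 17]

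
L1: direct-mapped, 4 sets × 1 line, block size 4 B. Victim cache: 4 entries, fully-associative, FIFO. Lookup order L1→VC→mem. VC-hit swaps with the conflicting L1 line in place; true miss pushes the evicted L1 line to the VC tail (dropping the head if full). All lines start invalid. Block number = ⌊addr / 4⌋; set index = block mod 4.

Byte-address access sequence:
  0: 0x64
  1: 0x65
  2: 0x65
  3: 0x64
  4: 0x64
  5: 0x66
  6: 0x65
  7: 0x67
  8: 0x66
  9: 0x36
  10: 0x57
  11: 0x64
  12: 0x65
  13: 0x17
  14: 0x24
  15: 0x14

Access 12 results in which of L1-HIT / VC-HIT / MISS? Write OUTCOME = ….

OUTCOME = L1-HIT

0: 0x64 (blk 25, set 1) → MISS  vc=[]
1: 0x65 (blk 25, set 1) → L1-HIT  vc=[]
2: 0x65 (blk 25, set 1) → L1-HIT  vc=[]
3: 0x64 (blk 25, set 1) → L1-HIT  vc=[]
4: 0x64 (blk 25, set 1) → L1-HIT  vc=[]
5: 0x66 (blk 25, set 1) → L1-HIT  vc=[]
6: 0x65 (blk 25, set 1) → L1-HIT  vc=[]
7: 0x67 (blk 25, set 1) → L1-HIT  vc=[]
8: 0x66 (blk 25, set 1) → L1-HIT  vc=[]
9: 0x36 (blk 13, set 1) → MISS  vc=[25]
10: 0x57 (blk 21, set 1) → MISS  vc=[25, 13]
11: 0x64 (blk 25, set 1) → VC-HIT  vc=[21, 13]
12: 0x65 (blk 25, set 1) → L1-HIT  vc=[21, 13]
13: 0x17 (blk 5, set 1) → MISS  vc=[21, 13, 25]
14: 0x24 (blk 9, set 1) → MISS  vc=[21, 13, 25, 5]
15: 0x14 (blk 5, set 1) → VC-HIT  vc=[21, 13, 25, 9]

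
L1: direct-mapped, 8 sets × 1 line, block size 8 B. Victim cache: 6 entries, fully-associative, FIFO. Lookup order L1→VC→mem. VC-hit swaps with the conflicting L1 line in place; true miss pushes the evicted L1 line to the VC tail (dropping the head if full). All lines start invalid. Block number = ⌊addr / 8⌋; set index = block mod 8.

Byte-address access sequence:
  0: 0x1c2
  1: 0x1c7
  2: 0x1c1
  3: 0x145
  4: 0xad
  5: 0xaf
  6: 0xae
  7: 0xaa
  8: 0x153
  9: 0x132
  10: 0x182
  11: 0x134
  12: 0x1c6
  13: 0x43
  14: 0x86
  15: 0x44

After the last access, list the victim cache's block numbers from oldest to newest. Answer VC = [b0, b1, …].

VC = [48, 40, 56, 16]

  [0] addr=0x1c2 blk=56 s=0: MISS | VC []
  [1] addr=0x1c7 blk=56 s=0: L1-HIT | VC []
  [2] addr=0x1c1 blk=56 s=0: L1-HIT | VC []
  [3] addr=0x145 blk=40 s=0: MISS | VC [56]
  [4] addr=0xad blk=21 s=5: MISS | VC [56]
  [5] addr=0xaf blk=21 s=5: L1-HIT | VC [56]
  [6] addr=0xae blk=21 s=5: L1-HIT | VC [56]
  [7] addr=0xaa blk=21 s=5: L1-HIT | VC [56]
  [8] addr=0x153 blk=42 s=2: MISS | VC [56]
  [9] addr=0x132 blk=38 s=6: MISS | VC [56]
  [10] addr=0x182 blk=48 s=0: MISS | VC [56, 40]
  [11] addr=0x134 blk=38 s=6: L1-HIT | VC [56, 40]
  [12] addr=0x1c6 blk=56 s=0: VC-HIT | VC [48, 40]
  [13] addr=0x43 blk=8 s=0: MISS | VC [48, 40, 56]
  [14] addr=0x86 blk=16 s=0: MISS | VC [48, 40, 56, 8]
  [15] addr=0x44 blk=8 s=0: VC-HIT | VC [48, 40, 56, 16]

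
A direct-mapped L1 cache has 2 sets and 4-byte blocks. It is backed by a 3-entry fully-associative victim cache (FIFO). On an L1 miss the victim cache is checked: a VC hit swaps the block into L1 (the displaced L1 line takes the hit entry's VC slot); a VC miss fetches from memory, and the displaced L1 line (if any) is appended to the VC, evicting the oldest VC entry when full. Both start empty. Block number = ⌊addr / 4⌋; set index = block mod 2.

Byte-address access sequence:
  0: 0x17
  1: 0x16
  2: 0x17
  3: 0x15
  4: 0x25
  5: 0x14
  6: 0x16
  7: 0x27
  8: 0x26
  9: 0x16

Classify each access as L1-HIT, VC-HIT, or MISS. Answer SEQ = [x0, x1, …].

SEQ = [MISS, L1-HIT, L1-HIT, L1-HIT, MISS, VC-HIT, L1-HIT, VC-HIT, L1-HIT, VC-HIT]

0: 0x17 (blk 5, set 1) → MISS  vc=[]
1: 0x16 (blk 5, set 1) → L1-HIT  vc=[]
2: 0x17 (blk 5, set 1) → L1-HIT  vc=[]
3: 0x15 (blk 5, set 1) → L1-HIT  vc=[]
4: 0x25 (blk 9, set 1) → MISS  vc=[5]
5: 0x14 (blk 5, set 1) → VC-HIT  vc=[9]
6: 0x16 (blk 5, set 1) → L1-HIT  vc=[9]
7: 0x27 (blk 9, set 1) → VC-HIT  vc=[5]
8: 0x26 (blk 9, set 1) → L1-HIT  vc=[5]
9: 0x16 (blk 5, set 1) → VC-HIT  vc=[9]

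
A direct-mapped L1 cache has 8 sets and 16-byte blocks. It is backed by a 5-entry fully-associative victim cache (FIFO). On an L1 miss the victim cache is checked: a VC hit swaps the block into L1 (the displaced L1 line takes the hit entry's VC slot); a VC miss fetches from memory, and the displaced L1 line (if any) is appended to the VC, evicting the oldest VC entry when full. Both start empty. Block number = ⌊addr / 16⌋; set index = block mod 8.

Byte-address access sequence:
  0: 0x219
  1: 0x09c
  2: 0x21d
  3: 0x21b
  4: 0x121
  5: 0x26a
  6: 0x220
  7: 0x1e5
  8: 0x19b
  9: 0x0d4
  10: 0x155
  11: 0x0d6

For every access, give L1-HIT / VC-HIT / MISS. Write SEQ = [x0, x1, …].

SEQ = [MISS, MISS, VC-HIT, L1-HIT, MISS, MISS, MISS, MISS, MISS, MISS, MISS, VC-HIT]

  [0] addr=0x219 blk=33 s=1: MISS | VC []
  [1] addr=0x9c blk=9 s=1: MISS | VC [33]
  [2] addr=0x21d blk=33 s=1: VC-HIT | VC [9]
  [3] addr=0x21b blk=33 s=1: L1-HIT | VC [9]
  [4] addr=0x121 blk=18 s=2: MISS | VC [9]
  [5] addr=0x26a blk=38 s=6: MISS | VC [9]
  [6] addr=0x220 blk=34 s=2: MISS | VC [9, 18]
  [7] addr=0x1e5 blk=30 s=6: MISS | VC [9, 18, 38]
  [8] addr=0x19b blk=25 s=1: MISS | VC [9, 18, 38, 33]
  [9] addr=0xd4 blk=13 s=5: MISS | VC [9, 18, 38, 33]
  [10] addr=0x155 blk=21 s=5: MISS | VC [9, 18, 38, 33, 13]
  [11] addr=0xd6 blk=13 s=5: VC-HIT | VC [9, 18, 38, 33, 21]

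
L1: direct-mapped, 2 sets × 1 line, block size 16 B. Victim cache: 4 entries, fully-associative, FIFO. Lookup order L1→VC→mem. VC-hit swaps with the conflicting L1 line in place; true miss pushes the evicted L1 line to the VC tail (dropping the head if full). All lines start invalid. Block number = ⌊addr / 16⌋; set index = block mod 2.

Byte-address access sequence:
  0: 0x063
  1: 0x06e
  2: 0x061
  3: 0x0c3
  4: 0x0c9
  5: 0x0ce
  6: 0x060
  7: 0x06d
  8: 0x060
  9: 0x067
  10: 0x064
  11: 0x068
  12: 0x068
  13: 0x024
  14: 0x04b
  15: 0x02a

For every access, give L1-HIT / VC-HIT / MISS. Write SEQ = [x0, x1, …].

#0 0x63→b6/s0 MISS; vc=[]
#1 0x6e→b6/s0 L1-HIT; vc=[]
#2 0x61→b6/s0 L1-HIT; vc=[]
#3 0xc3→b12/s0 MISS; vc=[6]
#4 0xc9→b12/s0 L1-HIT; vc=[6]
#5 0xce→b12/s0 L1-HIT; vc=[6]
#6 0x60→b6/s0 VC-HIT; vc=[12]
#7 0x6d→b6/s0 L1-HIT; vc=[12]
#8 0x60→b6/s0 L1-HIT; vc=[12]
#9 0x67→b6/s0 L1-HIT; vc=[12]
#10 0x64→b6/s0 L1-HIT; vc=[12]
#11 0x68→b6/s0 L1-HIT; vc=[12]
#12 0x68→b6/s0 L1-HIT; vc=[12]
#13 0x24→b2/s0 MISS; vc=[12,6]
#14 0x4b→b4/s0 MISS; vc=[12,6,2]
#15 0x2a→b2/s0 VC-HIT; vc=[12,6,4]

SEQ = [MISS, L1-HIT, L1-HIT, MISS, L1-HIT, L1-HIT, VC-HIT, L1-HIT, L1-HIT, L1-HIT, L1-HIT, L1-HIT, L1-HIT, MISS, MISS, VC-HIT]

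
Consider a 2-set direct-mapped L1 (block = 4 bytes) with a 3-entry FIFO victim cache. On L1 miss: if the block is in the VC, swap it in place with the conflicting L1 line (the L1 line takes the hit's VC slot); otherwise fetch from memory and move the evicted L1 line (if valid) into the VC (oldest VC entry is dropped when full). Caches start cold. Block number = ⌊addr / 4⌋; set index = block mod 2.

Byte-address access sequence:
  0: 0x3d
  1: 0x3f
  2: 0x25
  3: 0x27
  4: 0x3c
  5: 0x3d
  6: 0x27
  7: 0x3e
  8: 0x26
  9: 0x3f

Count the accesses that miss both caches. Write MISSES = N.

MISSES = 2

#0 0x3d→b15/s1 MISS; vc=[]
#1 0x3f→b15/s1 L1-HIT; vc=[]
#2 0x25→b9/s1 MISS; vc=[15]
#3 0x27→b9/s1 L1-HIT; vc=[15]
#4 0x3c→b15/s1 VC-HIT; vc=[9]
#5 0x3d→b15/s1 L1-HIT; vc=[9]
#6 0x27→b9/s1 VC-HIT; vc=[15]
#7 0x3e→b15/s1 VC-HIT; vc=[9]
#8 0x26→b9/s1 VC-HIT; vc=[15]
#9 0x3f→b15/s1 VC-HIT; vc=[9]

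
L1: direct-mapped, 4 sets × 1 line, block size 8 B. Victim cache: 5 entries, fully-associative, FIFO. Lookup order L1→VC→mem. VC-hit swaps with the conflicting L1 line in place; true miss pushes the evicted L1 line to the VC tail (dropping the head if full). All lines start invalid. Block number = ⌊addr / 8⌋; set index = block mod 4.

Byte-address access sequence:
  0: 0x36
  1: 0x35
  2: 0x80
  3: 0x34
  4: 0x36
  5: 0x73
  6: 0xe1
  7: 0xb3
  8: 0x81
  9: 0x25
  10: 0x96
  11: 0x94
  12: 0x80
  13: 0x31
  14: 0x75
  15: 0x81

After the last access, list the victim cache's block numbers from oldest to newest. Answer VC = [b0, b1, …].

VC = [18, 28, 6, 4, 22]

#0 0x36→b6/s2 MISS; vc=[]
#1 0x35→b6/s2 L1-HIT; vc=[]
#2 0x80→b16/s0 MISS; vc=[]
#3 0x34→b6/s2 L1-HIT; vc=[]
#4 0x36→b6/s2 L1-HIT; vc=[]
#5 0x73→b14/s2 MISS; vc=[6]
#6 0xe1→b28/s0 MISS; vc=[6,16]
#7 0xb3→b22/s2 MISS; vc=[6,16,14]
#8 0x81→b16/s0 VC-HIT; vc=[6,28,14]
#9 0x25→b4/s0 MISS; vc=[6,28,14,16]
#10 0x96→b18/s2 MISS; vc=[6,28,14,16,22]
#11 0x94→b18/s2 L1-HIT; vc=[6,28,14,16,22]
#12 0x80→b16/s0 VC-HIT; vc=[6,28,14,4,22]
#13 0x31→b6/s2 VC-HIT; vc=[18,28,14,4,22]
#14 0x75→b14/s2 VC-HIT; vc=[18,28,6,4,22]
#15 0x81→b16/s0 L1-HIT; vc=[18,28,6,4,22]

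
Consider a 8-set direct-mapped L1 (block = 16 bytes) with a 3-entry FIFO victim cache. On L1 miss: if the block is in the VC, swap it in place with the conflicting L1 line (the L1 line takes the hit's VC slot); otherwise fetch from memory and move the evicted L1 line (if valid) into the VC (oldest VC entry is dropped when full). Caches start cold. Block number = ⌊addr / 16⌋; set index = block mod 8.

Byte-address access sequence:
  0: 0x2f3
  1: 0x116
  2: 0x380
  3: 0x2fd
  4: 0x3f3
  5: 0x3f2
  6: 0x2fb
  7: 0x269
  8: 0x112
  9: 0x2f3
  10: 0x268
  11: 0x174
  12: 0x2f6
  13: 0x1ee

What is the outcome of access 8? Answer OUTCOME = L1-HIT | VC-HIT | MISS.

OUTCOME = L1-HIT

0: 0x2f3 (blk 47, set 7) → MISS  vc=[]
1: 0x116 (blk 17, set 1) → MISS  vc=[]
2: 0x380 (blk 56, set 0) → MISS  vc=[]
3: 0x2fd (blk 47, set 7) → L1-HIT  vc=[]
4: 0x3f3 (blk 63, set 7) → MISS  vc=[47]
5: 0x3f2 (blk 63, set 7) → L1-HIT  vc=[47]
6: 0x2fb (blk 47, set 7) → VC-HIT  vc=[63]
7: 0x269 (blk 38, set 6) → MISS  vc=[63]
8: 0x112 (blk 17, set 1) → L1-HIT  vc=[63]
9: 0x2f3 (blk 47, set 7) → L1-HIT  vc=[63]
10: 0x268 (blk 38, set 6) → L1-HIT  vc=[63]
11: 0x174 (blk 23, set 7) → MISS  vc=[63, 47]
12: 0x2f6 (blk 47, set 7) → VC-HIT  vc=[63, 23]
13: 0x1ee (blk 30, set 6) → MISS  vc=[63, 23, 38]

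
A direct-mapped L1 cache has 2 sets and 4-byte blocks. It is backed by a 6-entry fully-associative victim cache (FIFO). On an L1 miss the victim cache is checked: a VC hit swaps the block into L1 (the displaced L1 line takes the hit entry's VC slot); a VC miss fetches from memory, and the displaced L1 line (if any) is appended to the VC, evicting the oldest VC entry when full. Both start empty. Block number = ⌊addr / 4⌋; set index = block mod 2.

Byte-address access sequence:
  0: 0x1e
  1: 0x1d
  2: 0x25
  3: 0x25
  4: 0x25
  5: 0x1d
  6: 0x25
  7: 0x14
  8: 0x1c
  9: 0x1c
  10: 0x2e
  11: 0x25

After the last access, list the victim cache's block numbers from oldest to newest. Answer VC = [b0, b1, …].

VC = [5, 11, 7]

#0 0x1e→b7/s1 MISS; vc=[]
#1 0x1d→b7/s1 L1-HIT; vc=[]
#2 0x25→b9/s1 MISS; vc=[7]
#3 0x25→b9/s1 L1-HIT; vc=[7]
#4 0x25→b9/s1 L1-HIT; vc=[7]
#5 0x1d→b7/s1 VC-HIT; vc=[9]
#6 0x25→b9/s1 VC-HIT; vc=[7]
#7 0x14→b5/s1 MISS; vc=[7,9]
#8 0x1c→b7/s1 VC-HIT; vc=[5,9]
#9 0x1c→b7/s1 L1-HIT; vc=[5,9]
#10 0x2e→b11/s1 MISS; vc=[5,9,7]
#11 0x25→b9/s1 VC-HIT; vc=[5,11,7]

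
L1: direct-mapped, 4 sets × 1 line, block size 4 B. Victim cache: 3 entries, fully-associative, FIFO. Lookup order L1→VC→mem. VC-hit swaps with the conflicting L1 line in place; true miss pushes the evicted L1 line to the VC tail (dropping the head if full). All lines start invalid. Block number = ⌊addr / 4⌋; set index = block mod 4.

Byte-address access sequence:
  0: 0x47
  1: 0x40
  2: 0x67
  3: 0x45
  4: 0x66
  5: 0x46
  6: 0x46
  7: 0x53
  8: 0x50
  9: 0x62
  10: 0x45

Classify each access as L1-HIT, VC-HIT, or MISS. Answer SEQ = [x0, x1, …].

#0 0x47→b17/s1 MISS; vc=[]
#1 0x40→b16/s0 MISS; vc=[]
#2 0x67→b25/s1 MISS; vc=[17]
#3 0x45→b17/s1 VC-HIT; vc=[25]
#4 0x66→b25/s1 VC-HIT; vc=[17]
#5 0x46→b17/s1 VC-HIT; vc=[25]
#6 0x46→b17/s1 L1-HIT; vc=[25]
#7 0x53→b20/s0 MISS; vc=[25,16]
#8 0x50→b20/s0 L1-HIT; vc=[25,16]
#9 0x62→b24/s0 MISS; vc=[25,16,20]
#10 0x45→b17/s1 L1-HIT; vc=[25,16,20]

SEQ = [MISS, MISS, MISS, VC-HIT, VC-HIT, VC-HIT, L1-HIT, MISS, L1-HIT, MISS, L1-HIT]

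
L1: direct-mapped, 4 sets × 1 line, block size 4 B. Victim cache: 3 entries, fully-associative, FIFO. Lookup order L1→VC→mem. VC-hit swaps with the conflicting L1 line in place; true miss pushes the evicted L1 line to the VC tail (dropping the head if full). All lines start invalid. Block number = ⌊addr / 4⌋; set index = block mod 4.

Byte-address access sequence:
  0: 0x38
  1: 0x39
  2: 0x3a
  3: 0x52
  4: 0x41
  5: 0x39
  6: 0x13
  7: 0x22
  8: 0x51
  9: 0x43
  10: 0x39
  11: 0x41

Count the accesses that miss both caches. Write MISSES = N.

#0 0x38→b14/s2 MISS; vc=[]
#1 0x39→b14/s2 L1-HIT; vc=[]
#2 0x3a→b14/s2 L1-HIT; vc=[]
#3 0x52→b20/s0 MISS; vc=[]
#4 0x41→b16/s0 MISS; vc=[20]
#5 0x39→b14/s2 L1-HIT; vc=[20]
#6 0x13→b4/s0 MISS; vc=[20,16]
#7 0x22→b8/s0 MISS; vc=[20,16,4]
#8 0x51→b20/s0 VC-HIT; vc=[8,16,4]
#9 0x43→b16/s0 VC-HIT; vc=[8,20,4]
#10 0x39→b14/s2 L1-HIT; vc=[8,20,4]
#11 0x41→b16/s0 L1-HIT; vc=[8,20,4]

MISSES = 5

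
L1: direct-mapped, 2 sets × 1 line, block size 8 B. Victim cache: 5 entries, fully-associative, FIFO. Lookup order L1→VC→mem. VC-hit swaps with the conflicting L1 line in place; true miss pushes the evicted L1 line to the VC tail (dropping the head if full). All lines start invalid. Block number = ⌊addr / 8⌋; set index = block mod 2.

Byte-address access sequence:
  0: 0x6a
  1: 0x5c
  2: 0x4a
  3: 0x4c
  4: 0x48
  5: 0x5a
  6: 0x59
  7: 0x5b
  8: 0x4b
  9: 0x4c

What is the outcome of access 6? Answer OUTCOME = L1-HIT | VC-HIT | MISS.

OUTCOME = L1-HIT

  [0] addr=0x6a blk=13 s=1: MISS | VC []
  [1] addr=0x5c blk=11 s=1: MISS | VC [13]
  [2] addr=0x4a blk=9 s=1: MISS | VC [13, 11]
  [3] addr=0x4c blk=9 s=1: L1-HIT | VC [13, 11]
  [4] addr=0x48 blk=9 s=1: L1-HIT | VC [13, 11]
  [5] addr=0x5a blk=11 s=1: VC-HIT | VC [13, 9]
  [6] addr=0x59 blk=11 s=1: L1-HIT | VC [13, 9]
  [7] addr=0x5b blk=11 s=1: L1-HIT | VC [13, 9]
  [8] addr=0x4b blk=9 s=1: VC-HIT | VC [13, 11]
  [9] addr=0x4c blk=9 s=1: L1-HIT | VC [13, 11]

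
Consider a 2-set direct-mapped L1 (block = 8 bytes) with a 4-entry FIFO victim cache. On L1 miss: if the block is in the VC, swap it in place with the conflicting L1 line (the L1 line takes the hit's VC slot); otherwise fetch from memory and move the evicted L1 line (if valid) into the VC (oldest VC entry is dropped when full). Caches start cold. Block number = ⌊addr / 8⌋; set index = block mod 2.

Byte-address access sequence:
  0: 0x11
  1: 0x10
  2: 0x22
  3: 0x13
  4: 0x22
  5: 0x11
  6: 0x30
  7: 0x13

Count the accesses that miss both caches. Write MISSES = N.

0: 0x11 (blk 2, set 0) → MISS  vc=[]
1: 0x10 (blk 2, set 0) → L1-HIT  vc=[]
2: 0x22 (blk 4, set 0) → MISS  vc=[2]
3: 0x13 (blk 2, set 0) → VC-HIT  vc=[4]
4: 0x22 (blk 4, set 0) → VC-HIT  vc=[2]
5: 0x11 (blk 2, set 0) → VC-HIT  vc=[4]
6: 0x30 (blk 6, set 0) → MISS  vc=[4, 2]
7: 0x13 (blk 2, set 0) → VC-HIT  vc=[4, 6]

MISSES = 3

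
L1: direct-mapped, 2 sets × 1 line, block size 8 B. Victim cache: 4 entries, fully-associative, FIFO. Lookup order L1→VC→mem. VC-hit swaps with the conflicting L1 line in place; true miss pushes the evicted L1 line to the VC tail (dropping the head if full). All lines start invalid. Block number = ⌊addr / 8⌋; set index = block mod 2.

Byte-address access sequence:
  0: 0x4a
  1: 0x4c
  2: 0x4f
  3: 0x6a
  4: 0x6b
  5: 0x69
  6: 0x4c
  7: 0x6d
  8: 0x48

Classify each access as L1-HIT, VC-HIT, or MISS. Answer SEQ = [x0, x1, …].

0: 0x4a (blk 9, set 1) → MISS  vc=[]
1: 0x4c (blk 9, set 1) → L1-HIT  vc=[]
2: 0x4f (blk 9, set 1) → L1-HIT  vc=[]
3: 0x6a (blk 13, set 1) → MISS  vc=[9]
4: 0x6b (blk 13, set 1) → L1-HIT  vc=[9]
5: 0x69 (blk 13, set 1) → L1-HIT  vc=[9]
6: 0x4c (blk 9, set 1) → VC-HIT  vc=[13]
7: 0x6d (blk 13, set 1) → VC-HIT  vc=[9]
8: 0x48 (blk 9, set 1) → VC-HIT  vc=[13]

SEQ = [MISS, L1-HIT, L1-HIT, MISS, L1-HIT, L1-HIT, VC-HIT, VC-HIT, VC-HIT]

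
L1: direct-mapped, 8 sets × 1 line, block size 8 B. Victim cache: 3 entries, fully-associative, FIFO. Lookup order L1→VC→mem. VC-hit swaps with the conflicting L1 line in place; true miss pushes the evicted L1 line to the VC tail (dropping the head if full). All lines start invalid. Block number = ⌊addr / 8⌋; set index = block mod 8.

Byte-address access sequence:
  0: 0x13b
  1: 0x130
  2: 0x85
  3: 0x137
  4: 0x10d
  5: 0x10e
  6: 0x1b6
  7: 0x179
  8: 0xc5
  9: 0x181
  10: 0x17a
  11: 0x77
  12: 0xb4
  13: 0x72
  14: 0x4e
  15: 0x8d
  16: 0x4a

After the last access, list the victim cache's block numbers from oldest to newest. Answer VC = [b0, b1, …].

#0 0x13b→b39/s7 MISS; vc=[]
#1 0x130→b38/s6 MISS; vc=[]
#2 0x85→b16/s0 MISS; vc=[]
#3 0x137→b38/s6 L1-HIT; vc=[]
#4 0x10d→b33/s1 MISS; vc=[]
#5 0x10e→b33/s1 L1-HIT; vc=[]
#6 0x1b6→b54/s6 MISS; vc=[38]
#7 0x179→b47/s7 MISS; vc=[38,39]
#8 0xc5→b24/s0 MISS; vc=[38,39,16]
#9 0x181→b48/s0 MISS; vc=[39,16,24]
#10 0x17a→b47/s7 L1-HIT; vc=[39,16,24]
#11 0x77→b14/s6 MISS; vc=[16,24,54]
#12 0xb4→b22/s6 MISS; vc=[24,54,14]
#13 0x72→b14/s6 VC-HIT; vc=[24,54,22]
#14 0x4e→b9/s1 MISS; vc=[54,22,33]
#15 0x8d→b17/s1 MISS; vc=[22,33,9]
#16 0x4a→b9/s1 VC-HIT; vc=[22,33,17]

VC = [22, 33, 17]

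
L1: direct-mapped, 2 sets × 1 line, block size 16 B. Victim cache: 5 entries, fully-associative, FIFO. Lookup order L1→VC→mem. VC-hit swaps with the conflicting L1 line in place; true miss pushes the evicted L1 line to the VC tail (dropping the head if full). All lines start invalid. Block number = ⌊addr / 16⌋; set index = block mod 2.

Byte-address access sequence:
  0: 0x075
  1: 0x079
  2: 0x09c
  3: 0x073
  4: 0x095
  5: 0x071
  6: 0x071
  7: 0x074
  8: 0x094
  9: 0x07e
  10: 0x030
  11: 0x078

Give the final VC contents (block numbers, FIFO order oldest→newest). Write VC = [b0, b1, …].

#0 0x75→b7/s1 MISS; vc=[]
#1 0x79→b7/s1 L1-HIT; vc=[]
#2 0x9c→b9/s1 MISS; vc=[7]
#3 0x73→b7/s1 VC-HIT; vc=[9]
#4 0x95→b9/s1 VC-HIT; vc=[7]
#5 0x71→b7/s1 VC-HIT; vc=[9]
#6 0x71→b7/s1 L1-HIT; vc=[9]
#7 0x74→b7/s1 L1-HIT; vc=[9]
#8 0x94→b9/s1 VC-HIT; vc=[7]
#9 0x7e→b7/s1 VC-HIT; vc=[9]
#10 0x30→b3/s1 MISS; vc=[9,7]
#11 0x78→b7/s1 VC-HIT; vc=[9,3]

VC = [9, 3]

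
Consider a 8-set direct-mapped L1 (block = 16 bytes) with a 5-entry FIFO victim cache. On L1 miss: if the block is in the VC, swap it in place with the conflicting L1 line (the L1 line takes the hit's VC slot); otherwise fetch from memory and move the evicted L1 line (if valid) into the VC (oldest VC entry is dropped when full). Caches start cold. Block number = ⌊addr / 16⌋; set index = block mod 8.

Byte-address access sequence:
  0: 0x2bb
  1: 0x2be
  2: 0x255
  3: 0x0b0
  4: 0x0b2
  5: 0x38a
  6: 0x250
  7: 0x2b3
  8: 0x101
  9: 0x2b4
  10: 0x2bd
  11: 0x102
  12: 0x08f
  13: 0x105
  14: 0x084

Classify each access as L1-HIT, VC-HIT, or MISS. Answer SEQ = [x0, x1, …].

  [0] addr=0x2bb blk=43 s=3: MISS | VC []
  [1] addr=0x2be blk=43 s=3: L1-HIT | VC []
  [2] addr=0x255 blk=37 s=5: MISS | VC []
  [3] addr=0xb0 blk=11 s=3: MISS | VC [43]
  [4] addr=0xb2 blk=11 s=3: L1-HIT | VC [43]
  [5] addr=0x38a blk=56 s=0: MISS | VC [43]
  [6] addr=0x250 blk=37 s=5: L1-HIT | VC [43]
  [7] addr=0x2b3 blk=43 s=3: VC-HIT | VC [11]
  [8] addr=0x101 blk=16 s=0: MISS | VC [11, 56]
  [9] addr=0x2b4 blk=43 s=3: L1-HIT | VC [11, 56]
  [10] addr=0x2bd blk=43 s=3: L1-HIT | VC [11, 56]
  [11] addr=0x102 blk=16 s=0: L1-HIT | VC [11, 56]
  [12] addr=0x8f blk=8 s=0: MISS | VC [11, 56, 16]
  [13] addr=0x105 blk=16 s=0: VC-HIT | VC [11, 56, 8]
  [14] addr=0x84 blk=8 s=0: VC-HIT | VC [11, 56, 16]

SEQ = [MISS, L1-HIT, MISS, MISS, L1-HIT, MISS, L1-HIT, VC-HIT, MISS, L1-HIT, L1-HIT, L1-HIT, MISS, VC-HIT, VC-HIT]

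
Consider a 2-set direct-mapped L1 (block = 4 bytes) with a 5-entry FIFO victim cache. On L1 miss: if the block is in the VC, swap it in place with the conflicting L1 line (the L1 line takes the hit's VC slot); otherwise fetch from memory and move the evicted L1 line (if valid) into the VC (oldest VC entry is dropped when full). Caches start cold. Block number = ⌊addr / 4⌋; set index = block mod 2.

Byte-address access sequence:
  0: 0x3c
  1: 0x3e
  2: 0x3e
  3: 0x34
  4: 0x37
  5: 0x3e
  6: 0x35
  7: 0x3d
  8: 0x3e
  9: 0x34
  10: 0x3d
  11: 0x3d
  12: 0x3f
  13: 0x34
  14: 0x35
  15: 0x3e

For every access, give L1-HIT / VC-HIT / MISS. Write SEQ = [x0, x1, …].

#0 0x3c→b15/s1 MISS; vc=[]
#1 0x3e→b15/s1 L1-HIT; vc=[]
#2 0x3e→b15/s1 L1-HIT; vc=[]
#3 0x34→b13/s1 MISS; vc=[15]
#4 0x37→b13/s1 L1-HIT; vc=[15]
#5 0x3e→b15/s1 VC-HIT; vc=[13]
#6 0x35→b13/s1 VC-HIT; vc=[15]
#7 0x3d→b15/s1 VC-HIT; vc=[13]
#8 0x3e→b15/s1 L1-HIT; vc=[13]
#9 0x34→b13/s1 VC-HIT; vc=[15]
#10 0x3d→b15/s1 VC-HIT; vc=[13]
#11 0x3d→b15/s1 L1-HIT; vc=[13]
#12 0x3f→b15/s1 L1-HIT; vc=[13]
#13 0x34→b13/s1 VC-HIT; vc=[15]
#14 0x35→b13/s1 L1-HIT; vc=[15]
#15 0x3e→b15/s1 VC-HIT; vc=[13]

SEQ = [MISS, L1-HIT, L1-HIT, MISS, L1-HIT, VC-HIT, VC-HIT, VC-HIT, L1-HIT, VC-HIT, VC-HIT, L1-HIT, L1-HIT, VC-HIT, L1-HIT, VC-HIT]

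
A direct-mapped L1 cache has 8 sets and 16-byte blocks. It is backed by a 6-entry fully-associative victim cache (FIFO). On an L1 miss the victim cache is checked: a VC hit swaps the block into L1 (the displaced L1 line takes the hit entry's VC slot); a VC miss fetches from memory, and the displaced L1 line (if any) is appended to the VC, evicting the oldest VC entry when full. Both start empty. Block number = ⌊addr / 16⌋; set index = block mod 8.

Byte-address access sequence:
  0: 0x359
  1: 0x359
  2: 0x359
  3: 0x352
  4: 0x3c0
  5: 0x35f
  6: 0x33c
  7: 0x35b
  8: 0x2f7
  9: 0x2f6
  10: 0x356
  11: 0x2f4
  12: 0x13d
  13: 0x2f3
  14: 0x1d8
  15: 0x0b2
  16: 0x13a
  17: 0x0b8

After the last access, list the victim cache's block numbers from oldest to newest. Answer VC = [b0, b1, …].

VC = [51, 53, 19]

  [0] addr=0x359 blk=53 s=5: MISS | VC []
  [1] addr=0x359 blk=53 s=5: L1-HIT | VC []
  [2] addr=0x359 blk=53 s=5: L1-HIT | VC []
  [3] addr=0x352 blk=53 s=5: L1-HIT | VC []
  [4] addr=0x3c0 blk=60 s=4: MISS | VC []
  [5] addr=0x35f blk=53 s=5: L1-HIT | VC []
  [6] addr=0x33c blk=51 s=3: MISS | VC []
  [7] addr=0x35b blk=53 s=5: L1-HIT | VC []
  [8] addr=0x2f7 blk=47 s=7: MISS | VC []
  [9] addr=0x2f6 blk=47 s=7: L1-HIT | VC []
  [10] addr=0x356 blk=53 s=5: L1-HIT | VC []
  [11] addr=0x2f4 blk=47 s=7: L1-HIT | VC []
  [12] addr=0x13d blk=19 s=3: MISS | VC [51]
  [13] addr=0x2f3 blk=47 s=7: L1-HIT | VC [51]
  [14] addr=0x1d8 blk=29 s=5: MISS | VC [51, 53]
  [15] addr=0xb2 blk=11 s=3: MISS | VC [51, 53, 19]
  [16] addr=0x13a blk=19 s=3: VC-HIT | VC [51, 53, 11]
  [17] addr=0xb8 blk=11 s=3: VC-HIT | VC [51, 53, 19]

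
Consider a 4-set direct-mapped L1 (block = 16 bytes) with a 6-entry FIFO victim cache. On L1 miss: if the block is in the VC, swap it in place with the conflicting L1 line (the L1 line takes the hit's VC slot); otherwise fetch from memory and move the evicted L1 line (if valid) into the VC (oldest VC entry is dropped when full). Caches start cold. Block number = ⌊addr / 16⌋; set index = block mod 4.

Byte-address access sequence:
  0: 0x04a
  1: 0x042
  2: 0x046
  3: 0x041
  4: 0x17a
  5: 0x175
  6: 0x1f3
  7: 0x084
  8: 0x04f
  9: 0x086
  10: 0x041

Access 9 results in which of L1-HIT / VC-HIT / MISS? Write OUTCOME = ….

OUTCOME = VC-HIT

0: 0x4a (blk 4, set 0) → MISS  vc=[]
1: 0x42 (blk 4, set 0) → L1-HIT  vc=[]
2: 0x46 (blk 4, set 0) → L1-HIT  vc=[]
3: 0x41 (blk 4, set 0) → L1-HIT  vc=[]
4: 0x17a (blk 23, set 3) → MISS  vc=[]
5: 0x175 (blk 23, set 3) → L1-HIT  vc=[]
6: 0x1f3 (blk 31, set 3) → MISS  vc=[23]
7: 0x84 (blk 8, set 0) → MISS  vc=[23, 4]
8: 0x4f (blk 4, set 0) → VC-HIT  vc=[23, 8]
9: 0x86 (blk 8, set 0) → VC-HIT  vc=[23, 4]
10: 0x41 (blk 4, set 0) → VC-HIT  vc=[23, 8]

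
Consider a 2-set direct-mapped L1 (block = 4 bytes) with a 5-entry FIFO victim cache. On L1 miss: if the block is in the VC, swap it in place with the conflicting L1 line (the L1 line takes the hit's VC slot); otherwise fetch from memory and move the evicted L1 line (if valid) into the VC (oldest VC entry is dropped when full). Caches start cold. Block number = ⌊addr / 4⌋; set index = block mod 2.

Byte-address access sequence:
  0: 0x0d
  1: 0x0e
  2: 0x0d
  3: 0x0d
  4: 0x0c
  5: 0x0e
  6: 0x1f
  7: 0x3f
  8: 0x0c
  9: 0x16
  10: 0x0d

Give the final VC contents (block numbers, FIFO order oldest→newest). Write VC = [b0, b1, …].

0: 0xd (blk 3, set 1) → MISS  vc=[]
1: 0xe (blk 3, set 1) → L1-HIT  vc=[]
2: 0xd (blk 3, set 1) → L1-HIT  vc=[]
3: 0xd (blk 3, set 1) → L1-HIT  vc=[]
4: 0xc (blk 3, set 1) → L1-HIT  vc=[]
5: 0xe (blk 3, set 1) → L1-HIT  vc=[]
6: 0x1f (blk 7, set 1) → MISS  vc=[3]
7: 0x3f (blk 15, set 1) → MISS  vc=[3, 7]
8: 0xc (blk 3, set 1) → VC-HIT  vc=[15, 7]
9: 0x16 (blk 5, set 1) → MISS  vc=[15, 7, 3]
10: 0xd (blk 3, set 1) → VC-HIT  vc=[15, 7, 5]

VC = [15, 7, 5]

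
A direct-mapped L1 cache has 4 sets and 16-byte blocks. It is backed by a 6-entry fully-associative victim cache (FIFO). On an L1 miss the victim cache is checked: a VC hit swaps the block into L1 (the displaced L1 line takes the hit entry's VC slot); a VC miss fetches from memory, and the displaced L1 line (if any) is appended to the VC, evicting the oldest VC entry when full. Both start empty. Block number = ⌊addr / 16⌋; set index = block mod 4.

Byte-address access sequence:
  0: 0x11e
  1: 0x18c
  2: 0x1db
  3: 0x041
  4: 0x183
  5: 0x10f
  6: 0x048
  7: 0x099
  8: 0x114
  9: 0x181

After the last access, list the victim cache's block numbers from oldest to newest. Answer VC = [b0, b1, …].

  [0] addr=0x11e blk=17 s=1: MISS | VC []
  [1] addr=0x18c blk=24 s=0: MISS | VC []
  [2] addr=0x1db blk=29 s=1: MISS | VC [17]
  [3] addr=0x41 blk=4 s=0: MISS | VC [17, 24]
  [4] addr=0x183 blk=24 s=0: VC-HIT | VC [17, 4]
  [5] addr=0x10f blk=16 s=0: MISS | VC [17, 4, 24]
  [6] addr=0x48 blk=4 s=0: VC-HIT | VC [17, 16, 24]
  [7] addr=0x99 blk=9 s=1: MISS | VC [17, 16, 24, 29]
  [8] addr=0x114 blk=17 s=1: VC-HIT | VC [9, 16, 24, 29]
  [9] addr=0x181 blk=24 s=0: VC-HIT | VC [9, 16, 4, 29]

VC = [9, 16, 4, 29]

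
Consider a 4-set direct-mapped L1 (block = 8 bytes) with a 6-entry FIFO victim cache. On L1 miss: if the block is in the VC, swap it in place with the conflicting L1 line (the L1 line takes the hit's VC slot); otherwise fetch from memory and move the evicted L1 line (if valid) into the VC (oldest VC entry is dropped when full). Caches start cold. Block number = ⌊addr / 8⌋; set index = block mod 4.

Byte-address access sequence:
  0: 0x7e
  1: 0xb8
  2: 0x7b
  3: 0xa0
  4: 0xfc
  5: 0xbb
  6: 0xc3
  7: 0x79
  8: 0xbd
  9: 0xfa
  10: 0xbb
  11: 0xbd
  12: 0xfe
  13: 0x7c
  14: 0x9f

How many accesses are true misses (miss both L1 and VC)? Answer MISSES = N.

0: 0x7e (blk 15, set 3) → MISS  vc=[]
1: 0xb8 (blk 23, set 3) → MISS  vc=[15]
2: 0x7b (blk 15, set 3) → VC-HIT  vc=[23]
3: 0xa0 (blk 20, set 0) → MISS  vc=[23]
4: 0xfc (blk 31, set 3) → MISS  vc=[23, 15]
5: 0xbb (blk 23, set 3) → VC-HIT  vc=[31, 15]
6: 0xc3 (blk 24, set 0) → MISS  vc=[31, 15, 20]
7: 0x79 (blk 15, set 3) → VC-HIT  vc=[31, 23, 20]
8: 0xbd (blk 23, set 3) → VC-HIT  vc=[31, 15, 20]
9: 0xfa (blk 31, set 3) → VC-HIT  vc=[23, 15, 20]
10: 0xbb (blk 23, set 3) → VC-HIT  vc=[31, 15, 20]
11: 0xbd (blk 23, set 3) → L1-HIT  vc=[31, 15, 20]
12: 0xfe (blk 31, set 3) → VC-HIT  vc=[23, 15, 20]
13: 0x7c (blk 15, set 3) → VC-HIT  vc=[23, 31, 20]
14: 0x9f (blk 19, set 3) → MISS  vc=[23, 31, 20, 15]

MISSES = 6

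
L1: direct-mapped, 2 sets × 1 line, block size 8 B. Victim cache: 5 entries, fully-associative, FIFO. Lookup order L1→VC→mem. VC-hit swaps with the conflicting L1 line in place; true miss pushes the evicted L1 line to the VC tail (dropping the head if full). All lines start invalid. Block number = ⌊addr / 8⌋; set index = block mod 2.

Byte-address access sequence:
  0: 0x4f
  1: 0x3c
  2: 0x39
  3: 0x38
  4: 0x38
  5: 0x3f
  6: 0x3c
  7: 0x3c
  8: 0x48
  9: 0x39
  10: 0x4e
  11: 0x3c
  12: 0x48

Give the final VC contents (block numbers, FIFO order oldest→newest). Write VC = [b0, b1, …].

VC = [7]

0: 0x4f (blk 9, set 1) → MISS  vc=[]
1: 0x3c (blk 7, set 1) → MISS  vc=[9]
2: 0x39 (blk 7, set 1) → L1-HIT  vc=[9]
3: 0x38 (blk 7, set 1) → L1-HIT  vc=[9]
4: 0x38 (blk 7, set 1) → L1-HIT  vc=[9]
5: 0x3f (blk 7, set 1) → L1-HIT  vc=[9]
6: 0x3c (blk 7, set 1) → L1-HIT  vc=[9]
7: 0x3c (blk 7, set 1) → L1-HIT  vc=[9]
8: 0x48 (blk 9, set 1) → VC-HIT  vc=[7]
9: 0x39 (blk 7, set 1) → VC-HIT  vc=[9]
10: 0x4e (blk 9, set 1) → VC-HIT  vc=[7]
11: 0x3c (blk 7, set 1) → VC-HIT  vc=[9]
12: 0x48 (blk 9, set 1) → VC-HIT  vc=[7]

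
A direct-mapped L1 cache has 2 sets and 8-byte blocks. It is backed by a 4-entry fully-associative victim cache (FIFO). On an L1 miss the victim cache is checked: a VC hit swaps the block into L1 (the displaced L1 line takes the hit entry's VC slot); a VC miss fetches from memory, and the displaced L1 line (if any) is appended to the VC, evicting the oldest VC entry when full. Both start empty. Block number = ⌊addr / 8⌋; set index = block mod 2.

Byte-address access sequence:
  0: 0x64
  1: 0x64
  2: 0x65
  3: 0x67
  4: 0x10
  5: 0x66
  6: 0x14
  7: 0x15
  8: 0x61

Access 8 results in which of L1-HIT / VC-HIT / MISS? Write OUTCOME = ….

OUTCOME = VC-HIT

#0 0x64→b12/s0 MISS; vc=[]
#1 0x64→b12/s0 L1-HIT; vc=[]
#2 0x65→b12/s0 L1-HIT; vc=[]
#3 0x67→b12/s0 L1-HIT; vc=[]
#4 0x10→b2/s0 MISS; vc=[12]
#5 0x66→b12/s0 VC-HIT; vc=[2]
#6 0x14→b2/s0 VC-HIT; vc=[12]
#7 0x15→b2/s0 L1-HIT; vc=[12]
#8 0x61→b12/s0 VC-HIT; vc=[2]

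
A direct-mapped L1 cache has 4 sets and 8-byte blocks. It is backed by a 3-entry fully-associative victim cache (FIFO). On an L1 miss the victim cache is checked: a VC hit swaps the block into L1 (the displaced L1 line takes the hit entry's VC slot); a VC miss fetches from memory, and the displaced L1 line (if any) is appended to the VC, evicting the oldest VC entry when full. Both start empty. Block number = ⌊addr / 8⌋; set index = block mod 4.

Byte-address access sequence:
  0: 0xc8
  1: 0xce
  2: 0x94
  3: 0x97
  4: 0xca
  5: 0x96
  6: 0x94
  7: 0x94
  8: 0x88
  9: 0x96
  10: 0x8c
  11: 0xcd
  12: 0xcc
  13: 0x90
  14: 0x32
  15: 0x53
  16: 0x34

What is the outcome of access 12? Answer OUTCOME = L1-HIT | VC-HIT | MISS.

#0 0xc8→b25/s1 MISS; vc=[]
#1 0xce→b25/s1 L1-HIT; vc=[]
#2 0x94→b18/s2 MISS; vc=[]
#3 0x97→b18/s2 L1-HIT; vc=[]
#4 0xca→b25/s1 L1-HIT; vc=[]
#5 0x96→b18/s2 L1-HIT; vc=[]
#6 0x94→b18/s2 L1-HIT; vc=[]
#7 0x94→b18/s2 L1-HIT; vc=[]
#8 0x88→b17/s1 MISS; vc=[25]
#9 0x96→b18/s2 L1-HIT; vc=[25]
#10 0x8c→b17/s1 L1-HIT; vc=[25]
#11 0xcd→b25/s1 VC-HIT; vc=[17]
#12 0xcc→b25/s1 L1-HIT; vc=[17]
#13 0x90→b18/s2 L1-HIT; vc=[17]
#14 0x32→b6/s2 MISS; vc=[17,18]
#15 0x53→b10/s2 MISS; vc=[17,18,6]
#16 0x34→b6/s2 VC-HIT; vc=[17,18,10]

OUTCOME = L1-HIT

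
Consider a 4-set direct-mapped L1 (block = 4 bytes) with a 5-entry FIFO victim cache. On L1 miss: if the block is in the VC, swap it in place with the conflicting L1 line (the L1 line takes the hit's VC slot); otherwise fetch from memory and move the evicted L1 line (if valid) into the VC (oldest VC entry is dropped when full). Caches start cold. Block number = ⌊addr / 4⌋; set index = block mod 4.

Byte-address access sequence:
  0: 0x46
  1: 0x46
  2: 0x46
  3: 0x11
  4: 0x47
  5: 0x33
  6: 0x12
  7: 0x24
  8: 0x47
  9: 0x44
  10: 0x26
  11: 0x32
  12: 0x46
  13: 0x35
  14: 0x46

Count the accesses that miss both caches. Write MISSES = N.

MISSES = 5

#0 0x46→b17/s1 MISS; vc=[]
#1 0x46→b17/s1 L1-HIT; vc=[]
#2 0x46→b17/s1 L1-HIT; vc=[]
#3 0x11→b4/s0 MISS; vc=[]
#4 0x47→b17/s1 L1-HIT; vc=[]
#5 0x33→b12/s0 MISS; vc=[4]
#6 0x12→b4/s0 VC-HIT; vc=[12]
#7 0x24→b9/s1 MISS; vc=[12,17]
#8 0x47→b17/s1 VC-HIT; vc=[12,9]
#9 0x44→b17/s1 L1-HIT; vc=[12,9]
#10 0x26→b9/s1 VC-HIT; vc=[12,17]
#11 0x32→b12/s0 VC-HIT; vc=[4,17]
#12 0x46→b17/s1 VC-HIT; vc=[4,9]
#13 0x35→b13/s1 MISS; vc=[4,9,17]
#14 0x46→b17/s1 VC-HIT; vc=[4,9,13]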